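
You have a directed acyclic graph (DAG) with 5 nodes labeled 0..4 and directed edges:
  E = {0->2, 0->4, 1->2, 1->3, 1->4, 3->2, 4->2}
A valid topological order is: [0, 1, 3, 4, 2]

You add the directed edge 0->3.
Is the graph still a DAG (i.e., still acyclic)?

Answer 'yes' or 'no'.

Answer: yes

Derivation:
Given toposort: [0, 1, 3, 4, 2]
Position of 0: index 0; position of 3: index 2
New edge 0->3: forward
Forward edge: respects the existing order. Still a DAG, same toposort still valid.
Still a DAG? yes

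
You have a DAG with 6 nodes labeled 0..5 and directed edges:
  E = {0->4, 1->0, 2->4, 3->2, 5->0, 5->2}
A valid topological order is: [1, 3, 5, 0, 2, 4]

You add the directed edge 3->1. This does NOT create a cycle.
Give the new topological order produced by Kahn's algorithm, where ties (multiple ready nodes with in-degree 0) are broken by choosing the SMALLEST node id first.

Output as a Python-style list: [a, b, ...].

Answer: [3, 1, 5, 0, 2, 4]

Derivation:
Old toposort: [1, 3, 5, 0, 2, 4]
Added edge: 3->1
Position of 3 (1) > position of 1 (0). Must reorder: 3 must now come before 1.
Run Kahn's algorithm (break ties by smallest node id):
  initial in-degrees: [2, 1, 2, 0, 2, 0]
  ready (indeg=0): [3, 5]
  pop 3: indeg[1]->0; indeg[2]->1 | ready=[1, 5] | order so far=[3]
  pop 1: indeg[0]->1 | ready=[5] | order so far=[3, 1]
  pop 5: indeg[0]->0; indeg[2]->0 | ready=[0, 2] | order so far=[3, 1, 5]
  pop 0: indeg[4]->1 | ready=[2] | order so far=[3, 1, 5, 0]
  pop 2: indeg[4]->0 | ready=[4] | order so far=[3, 1, 5, 0, 2]
  pop 4: no out-edges | ready=[] | order so far=[3, 1, 5, 0, 2, 4]
  Result: [3, 1, 5, 0, 2, 4]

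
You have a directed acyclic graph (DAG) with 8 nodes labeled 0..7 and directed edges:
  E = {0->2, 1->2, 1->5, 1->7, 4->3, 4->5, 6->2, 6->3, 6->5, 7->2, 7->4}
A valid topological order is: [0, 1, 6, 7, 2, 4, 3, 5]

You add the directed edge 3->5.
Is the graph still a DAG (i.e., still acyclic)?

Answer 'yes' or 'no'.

Given toposort: [0, 1, 6, 7, 2, 4, 3, 5]
Position of 3: index 6; position of 5: index 7
New edge 3->5: forward
Forward edge: respects the existing order. Still a DAG, same toposort still valid.
Still a DAG? yes

Answer: yes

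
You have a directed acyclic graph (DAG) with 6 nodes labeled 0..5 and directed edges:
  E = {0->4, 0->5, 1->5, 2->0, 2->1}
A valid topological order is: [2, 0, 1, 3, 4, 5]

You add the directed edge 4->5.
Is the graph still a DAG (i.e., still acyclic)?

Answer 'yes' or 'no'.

Answer: yes

Derivation:
Given toposort: [2, 0, 1, 3, 4, 5]
Position of 4: index 4; position of 5: index 5
New edge 4->5: forward
Forward edge: respects the existing order. Still a DAG, same toposort still valid.
Still a DAG? yes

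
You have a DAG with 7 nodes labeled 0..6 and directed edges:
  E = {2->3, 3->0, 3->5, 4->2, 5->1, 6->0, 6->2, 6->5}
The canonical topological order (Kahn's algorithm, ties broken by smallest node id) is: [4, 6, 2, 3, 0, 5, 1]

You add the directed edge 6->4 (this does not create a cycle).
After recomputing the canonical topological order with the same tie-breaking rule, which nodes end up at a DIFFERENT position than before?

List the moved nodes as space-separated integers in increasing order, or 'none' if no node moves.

Answer: 4 6

Derivation:
Old toposort: [4, 6, 2, 3, 0, 5, 1]
Added edge 6->4
Recompute Kahn (smallest-id tiebreak):
  initial in-degrees: [2, 1, 2, 1, 1, 2, 0]
  ready (indeg=0): [6]
  pop 6: indeg[0]->1; indeg[2]->1; indeg[4]->0; indeg[5]->1 | ready=[4] | order so far=[6]
  pop 4: indeg[2]->0 | ready=[2] | order so far=[6, 4]
  pop 2: indeg[3]->0 | ready=[3] | order so far=[6, 4, 2]
  pop 3: indeg[0]->0; indeg[5]->0 | ready=[0, 5] | order so far=[6, 4, 2, 3]
  pop 0: no out-edges | ready=[5] | order so far=[6, 4, 2, 3, 0]
  pop 5: indeg[1]->0 | ready=[1] | order so far=[6, 4, 2, 3, 0, 5]
  pop 1: no out-edges | ready=[] | order so far=[6, 4, 2, 3, 0, 5, 1]
New canonical toposort: [6, 4, 2, 3, 0, 5, 1]
Compare positions:
  Node 0: index 4 -> 4 (same)
  Node 1: index 6 -> 6 (same)
  Node 2: index 2 -> 2 (same)
  Node 3: index 3 -> 3 (same)
  Node 4: index 0 -> 1 (moved)
  Node 5: index 5 -> 5 (same)
  Node 6: index 1 -> 0 (moved)
Nodes that changed position: 4 6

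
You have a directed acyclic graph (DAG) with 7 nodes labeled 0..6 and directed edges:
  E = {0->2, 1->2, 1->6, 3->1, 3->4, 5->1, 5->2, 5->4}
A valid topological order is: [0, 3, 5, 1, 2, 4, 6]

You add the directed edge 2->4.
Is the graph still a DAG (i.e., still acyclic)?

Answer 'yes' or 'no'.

Answer: yes

Derivation:
Given toposort: [0, 3, 5, 1, 2, 4, 6]
Position of 2: index 4; position of 4: index 5
New edge 2->4: forward
Forward edge: respects the existing order. Still a DAG, same toposort still valid.
Still a DAG? yes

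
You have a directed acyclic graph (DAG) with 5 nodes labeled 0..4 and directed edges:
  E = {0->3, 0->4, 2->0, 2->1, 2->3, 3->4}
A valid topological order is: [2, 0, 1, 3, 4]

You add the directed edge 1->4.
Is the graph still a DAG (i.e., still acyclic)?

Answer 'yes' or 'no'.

Given toposort: [2, 0, 1, 3, 4]
Position of 1: index 2; position of 4: index 4
New edge 1->4: forward
Forward edge: respects the existing order. Still a DAG, same toposort still valid.
Still a DAG? yes

Answer: yes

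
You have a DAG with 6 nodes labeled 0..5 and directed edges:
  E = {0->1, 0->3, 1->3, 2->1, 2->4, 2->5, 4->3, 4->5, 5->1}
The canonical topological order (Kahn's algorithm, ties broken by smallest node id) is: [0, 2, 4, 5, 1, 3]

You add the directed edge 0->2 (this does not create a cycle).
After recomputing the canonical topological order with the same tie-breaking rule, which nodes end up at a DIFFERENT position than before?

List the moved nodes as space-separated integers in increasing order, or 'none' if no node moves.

Answer: none

Derivation:
Old toposort: [0, 2, 4, 5, 1, 3]
Added edge 0->2
Recompute Kahn (smallest-id tiebreak):
  initial in-degrees: [0, 3, 1, 3, 1, 2]
  ready (indeg=0): [0]
  pop 0: indeg[1]->2; indeg[2]->0; indeg[3]->2 | ready=[2] | order so far=[0]
  pop 2: indeg[1]->1; indeg[4]->0; indeg[5]->1 | ready=[4] | order so far=[0, 2]
  pop 4: indeg[3]->1; indeg[5]->0 | ready=[5] | order so far=[0, 2, 4]
  pop 5: indeg[1]->0 | ready=[1] | order so far=[0, 2, 4, 5]
  pop 1: indeg[3]->0 | ready=[3] | order so far=[0, 2, 4, 5, 1]
  pop 3: no out-edges | ready=[] | order so far=[0, 2, 4, 5, 1, 3]
New canonical toposort: [0, 2, 4, 5, 1, 3]
Compare positions:
  Node 0: index 0 -> 0 (same)
  Node 1: index 4 -> 4 (same)
  Node 2: index 1 -> 1 (same)
  Node 3: index 5 -> 5 (same)
  Node 4: index 2 -> 2 (same)
  Node 5: index 3 -> 3 (same)
Nodes that changed position: none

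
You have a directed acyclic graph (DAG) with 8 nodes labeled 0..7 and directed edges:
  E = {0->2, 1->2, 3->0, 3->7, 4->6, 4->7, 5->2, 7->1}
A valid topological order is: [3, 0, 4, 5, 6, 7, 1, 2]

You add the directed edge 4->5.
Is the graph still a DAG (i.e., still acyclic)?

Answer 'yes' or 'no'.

Answer: yes

Derivation:
Given toposort: [3, 0, 4, 5, 6, 7, 1, 2]
Position of 4: index 2; position of 5: index 3
New edge 4->5: forward
Forward edge: respects the existing order. Still a DAG, same toposort still valid.
Still a DAG? yes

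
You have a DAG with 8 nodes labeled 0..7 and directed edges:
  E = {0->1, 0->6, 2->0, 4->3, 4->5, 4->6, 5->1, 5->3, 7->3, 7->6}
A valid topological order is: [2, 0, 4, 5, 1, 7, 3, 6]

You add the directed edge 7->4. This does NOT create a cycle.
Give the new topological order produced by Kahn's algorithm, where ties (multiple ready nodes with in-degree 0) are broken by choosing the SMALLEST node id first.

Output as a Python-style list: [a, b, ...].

Old toposort: [2, 0, 4, 5, 1, 7, 3, 6]
Added edge: 7->4
Position of 7 (5) > position of 4 (2). Must reorder: 7 must now come before 4.
Run Kahn's algorithm (break ties by smallest node id):
  initial in-degrees: [1, 2, 0, 3, 1, 1, 3, 0]
  ready (indeg=0): [2, 7]
  pop 2: indeg[0]->0 | ready=[0, 7] | order so far=[2]
  pop 0: indeg[1]->1; indeg[6]->2 | ready=[7] | order so far=[2, 0]
  pop 7: indeg[3]->2; indeg[4]->0; indeg[6]->1 | ready=[4] | order so far=[2, 0, 7]
  pop 4: indeg[3]->1; indeg[5]->0; indeg[6]->0 | ready=[5, 6] | order so far=[2, 0, 7, 4]
  pop 5: indeg[1]->0; indeg[3]->0 | ready=[1, 3, 6] | order so far=[2, 0, 7, 4, 5]
  pop 1: no out-edges | ready=[3, 6] | order so far=[2, 0, 7, 4, 5, 1]
  pop 3: no out-edges | ready=[6] | order so far=[2, 0, 7, 4, 5, 1, 3]
  pop 6: no out-edges | ready=[] | order so far=[2, 0, 7, 4, 5, 1, 3, 6]
  Result: [2, 0, 7, 4, 5, 1, 3, 6]

Answer: [2, 0, 7, 4, 5, 1, 3, 6]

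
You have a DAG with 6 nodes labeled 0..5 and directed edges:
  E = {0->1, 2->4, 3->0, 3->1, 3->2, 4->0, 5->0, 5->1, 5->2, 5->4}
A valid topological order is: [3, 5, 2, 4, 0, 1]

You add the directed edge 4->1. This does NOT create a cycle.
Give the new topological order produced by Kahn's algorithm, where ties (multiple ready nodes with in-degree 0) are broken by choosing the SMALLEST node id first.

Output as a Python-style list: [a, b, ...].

Old toposort: [3, 5, 2, 4, 0, 1]
Added edge: 4->1
Position of 4 (3) < position of 1 (5). Old order still valid.
Run Kahn's algorithm (break ties by smallest node id):
  initial in-degrees: [3, 4, 2, 0, 2, 0]
  ready (indeg=0): [3, 5]
  pop 3: indeg[0]->2; indeg[1]->3; indeg[2]->1 | ready=[5] | order so far=[3]
  pop 5: indeg[0]->1; indeg[1]->2; indeg[2]->0; indeg[4]->1 | ready=[2] | order so far=[3, 5]
  pop 2: indeg[4]->0 | ready=[4] | order so far=[3, 5, 2]
  pop 4: indeg[0]->0; indeg[1]->1 | ready=[0] | order so far=[3, 5, 2, 4]
  pop 0: indeg[1]->0 | ready=[1] | order so far=[3, 5, 2, 4, 0]
  pop 1: no out-edges | ready=[] | order so far=[3, 5, 2, 4, 0, 1]
  Result: [3, 5, 2, 4, 0, 1]

Answer: [3, 5, 2, 4, 0, 1]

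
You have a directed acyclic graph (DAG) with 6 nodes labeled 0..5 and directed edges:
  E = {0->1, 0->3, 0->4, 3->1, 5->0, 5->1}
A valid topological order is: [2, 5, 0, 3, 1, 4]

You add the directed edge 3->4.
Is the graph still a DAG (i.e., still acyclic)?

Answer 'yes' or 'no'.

Answer: yes

Derivation:
Given toposort: [2, 5, 0, 3, 1, 4]
Position of 3: index 3; position of 4: index 5
New edge 3->4: forward
Forward edge: respects the existing order. Still a DAG, same toposort still valid.
Still a DAG? yes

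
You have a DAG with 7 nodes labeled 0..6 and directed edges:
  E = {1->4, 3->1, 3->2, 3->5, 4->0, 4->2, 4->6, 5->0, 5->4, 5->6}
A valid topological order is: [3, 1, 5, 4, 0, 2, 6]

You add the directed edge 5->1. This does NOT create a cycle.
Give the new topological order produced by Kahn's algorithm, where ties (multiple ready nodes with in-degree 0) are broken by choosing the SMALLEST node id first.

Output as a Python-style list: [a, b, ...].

Old toposort: [3, 1, 5, 4, 0, 2, 6]
Added edge: 5->1
Position of 5 (2) > position of 1 (1). Must reorder: 5 must now come before 1.
Run Kahn's algorithm (break ties by smallest node id):
  initial in-degrees: [2, 2, 2, 0, 2, 1, 2]
  ready (indeg=0): [3]
  pop 3: indeg[1]->1; indeg[2]->1; indeg[5]->0 | ready=[5] | order so far=[3]
  pop 5: indeg[0]->1; indeg[1]->0; indeg[4]->1; indeg[6]->1 | ready=[1] | order so far=[3, 5]
  pop 1: indeg[4]->0 | ready=[4] | order so far=[3, 5, 1]
  pop 4: indeg[0]->0; indeg[2]->0; indeg[6]->0 | ready=[0, 2, 6] | order so far=[3, 5, 1, 4]
  pop 0: no out-edges | ready=[2, 6] | order so far=[3, 5, 1, 4, 0]
  pop 2: no out-edges | ready=[6] | order so far=[3, 5, 1, 4, 0, 2]
  pop 6: no out-edges | ready=[] | order so far=[3, 5, 1, 4, 0, 2, 6]
  Result: [3, 5, 1, 4, 0, 2, 6]

Answer: [3, 5, 1, 4, 0, 2, 6]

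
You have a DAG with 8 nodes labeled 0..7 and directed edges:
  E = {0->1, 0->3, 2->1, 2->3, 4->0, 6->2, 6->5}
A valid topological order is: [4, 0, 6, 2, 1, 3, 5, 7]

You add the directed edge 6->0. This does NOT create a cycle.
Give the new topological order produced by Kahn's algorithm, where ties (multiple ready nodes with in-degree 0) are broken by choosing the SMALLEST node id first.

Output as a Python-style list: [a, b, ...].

Old toposort: [4, 0, 6, 2, 1, 3, 5, 7]
Added edge: 6->0
Position of 6 (2) > position of 0 (1). Must reorder: 6 must now come before 0.
Run Kahn's algorithm (break ties by smallest node id):
  initial in-degrees: [2, 2, 1, 2, 0, 1, 0, 0]
  ready (indeg=0): [4, 6, 7]
  pop 4: indeg[0]->1 | ready=[6, 7] | order so far=[4]
  pop 6: indeg[0]->0; indeg[2]->0; indeg[5]->0 | ready=[0, 2, 5, 7] | order so far=[4, 6]
  pop 0: indeg[1]->1; indeg[3]->1 | ready=[2, 5, 7] | order so far=[4, 6, 0]
  pop 2: indeg[1]->0; indeg[3]->0 | ready=[1, 3, 5, 7] | order so far=[4, 6, 0, 2]
  pop 1: no out-edges | ready=[3, 5, 7] | order so far=[4, 6, 0, 2, 1]
  pop 3: no out-edges | ready=[5, 7] | order so far=[4, 6, 0, 2, 1, 3]
  pop 5: no out-edges | ready=[7] | order so far=[4, 6, 0, 2, 1, 3, 5]
  pop 7: no out-edges | ready=[] | order so far=[4, 6, 0, 2, 1, 3, 5, 7]
  Result: [4, 6, 0, 2, 1, 3, 5, 7]

Answer: [4, 6, 0, 2, 1, 3, 5, 7]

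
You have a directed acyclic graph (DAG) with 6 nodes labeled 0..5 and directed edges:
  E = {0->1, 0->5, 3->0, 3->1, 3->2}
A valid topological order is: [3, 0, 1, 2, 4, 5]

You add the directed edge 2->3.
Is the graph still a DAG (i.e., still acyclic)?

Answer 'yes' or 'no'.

Answer: no

Derivation:
Given toposort: [3, 0, 1, 2, 4, 5]
Position of 2: index 3; position of 3: index 0
New edge 2->3: backward (u after v in old order)
Backward edge: old toposort is now invalid. Check if this creates a cycle.
Does 3 already reach 2? Reachable from 3: [0, 1, 2, 3, 5]. YES -> cycle!
Still a DAG? no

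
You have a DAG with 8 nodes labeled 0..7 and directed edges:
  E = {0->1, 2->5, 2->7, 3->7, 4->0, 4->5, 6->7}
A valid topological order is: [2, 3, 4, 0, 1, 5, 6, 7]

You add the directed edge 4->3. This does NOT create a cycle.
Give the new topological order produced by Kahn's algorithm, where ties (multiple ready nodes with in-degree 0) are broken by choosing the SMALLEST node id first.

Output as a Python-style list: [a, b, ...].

Answer: [2, 4, 0, 1, 3, 5, 6, 7]

Derivation:
Old toposort: [2, 3, 4, 0, 1, 5, 6, 7]
Added edge: 4->3
Position of 4 (2) > position of 3 (1). Must reorder: 4 must now come before 3.
Run Kahn's algorithm (break ties by smallest node id):
  initial in-degrees: [1, 1, 0, 1, 0, 2, 0, 3]
  ready (indeg=0): [2, 4, 6]
  pop 2: indeg[5]->1; indeg[7]->2 | ready=[4, 6] | order so far=[2]
  pop 4: indeg[0]->0; indeg[3]->0; indeg[5]->0 | ready=[0, 3, 5, 6] | order so far=[2, 4]
  pop 0: indeg[1]->0 | ready=[1, 3, 5, 6] | order so far=[2, 4, 0]
  pop 1: no out-edges | ready=[3, 5, 6] | order so far=[2, 4, 0, 1]
  pop 3: indeg[7]->1 | ready=[5, 6] | order so far=[2, 4, 0, 1, 3]
  pop 5: no out-edges | ready=[6] | order so far=[2, 4, 0, 1, 3, 5]
  pop 6: indeg[7]->0 | ready=[7] | order so far=[2, 4, 0, 1, 3, 5, 6]
  pop 7: no out-edges | ready=[] | order so far=[2, 4, 0, 1, 3, 5, 6, 7]
  Result: [2, 4, 0, 1, 3, 5, 6, 7]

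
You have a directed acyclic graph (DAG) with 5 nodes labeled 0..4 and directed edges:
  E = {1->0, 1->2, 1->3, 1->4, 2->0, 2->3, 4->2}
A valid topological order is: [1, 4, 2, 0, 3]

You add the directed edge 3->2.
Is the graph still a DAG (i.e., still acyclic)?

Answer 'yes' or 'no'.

Given toposort: [1, 4, 2, 0, 3]
Position of 3: index 4; position of 2: index 2
New edge 3->2: backward (u after v in old order)
Backward edge: old toposort is now invalid. Check if this creates a cycle.
Does 2 already reach 3? Reachable from 2: [0, 2, 3]. YES -> cycle!
Still a DAG? no

Answer: no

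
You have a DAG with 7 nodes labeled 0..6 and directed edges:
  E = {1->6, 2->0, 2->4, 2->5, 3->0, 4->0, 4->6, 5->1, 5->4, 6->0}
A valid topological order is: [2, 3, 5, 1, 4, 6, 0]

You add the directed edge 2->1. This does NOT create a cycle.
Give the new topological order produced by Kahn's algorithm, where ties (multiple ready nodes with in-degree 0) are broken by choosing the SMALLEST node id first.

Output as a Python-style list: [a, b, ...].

Answer: [2, 3, 5, 1, 4, 6, 0]

Derivation:
Old toposort: [2, 3, 5, 1, 4, 6, 0]
Added edge: 2->1
Position of 2 (0) < position of 1 (3). Old order still valid.
Run Kahn's algorithm (break ties by smallest node id):
  initial in-degrees: [4, 2, 0, 0, 2, 1, 2]
  ready (indeg=0): [2, 3]
  pop 2: indeg[0]->3; indeg[1]->1; indeg[4]->1; indeg[5]->0 | ready=[3, 5] | order so far=[2]
  pop 3: indeg[0]->2 | ready=[5] | order so far=[2, 3]
  pop 5: indeg[1]->0; indeg[4]->0 | ready=[1, 4] | order so far=[2, 3, 5]
  pop 1: indeg[6]->1 | ready=[4] | order so far=[2, 3, 5, 1]
  pop 4: indeg[0]->1; indeg[6]->0 | ready=[6] | order so far=[2, 3, 5, 1, 4]
  pop 6: indeg[0]->0 | ready=[0] | order so far=[2, 3, 5, 1, 4, 6]
  pop 0: no out-edges | ready=[] | order so far=[2, 3, 5, 1, 4, 6, 0]
  Result: [2, 3, 5, 1, 4, 6, 0]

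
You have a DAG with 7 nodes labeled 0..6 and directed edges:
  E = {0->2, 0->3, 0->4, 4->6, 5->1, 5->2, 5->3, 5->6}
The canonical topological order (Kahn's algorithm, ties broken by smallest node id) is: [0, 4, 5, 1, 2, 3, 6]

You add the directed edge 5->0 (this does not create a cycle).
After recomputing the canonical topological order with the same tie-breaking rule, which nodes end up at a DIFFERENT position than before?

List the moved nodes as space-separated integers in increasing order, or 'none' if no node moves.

Answer: 0 1 2 3 4 5

Derivation:
Old toposort: [0, 4, 5, 1, 2, 3, 6]
Added edge 5->0
Recompute Kahn (smallest-id tiebreak):
  initial in-degrees: [1, 1, 2, 2, 1, 0, 2]
  ready (indeg=0): [5]
  pop 5: indeg[0]->0; indeg[1]->0; indeg[2]->1; indeg[3]->1; indeg[6]->1 | ready=[0, 1] | order so far=[5]
  pop 0: indeg[2]->0; indeg[3]->0; indeg[4]->0 | ready=[1, 2, 3, 4] | order so far=[5, 0]
  pop 1: no out-edges | ready=[2, 3, 4] | order so far=[5, 0, 1]
  pop 2: no out-edges | ready=[3, 4] | order so far=[5, 0, 1, 2]
  pop 3: no out-edges | ready=[4] | order so far=[5, 0, 1, 2, 3]
  pop 4: indeg[6]->0 | ready=[6] | order so far=[5, 0, 1, 2, 3, 4]
  pop 6: no out-edges | ready=[] | order so far=[5, 0, 1, 2, 3, 4, 6]
New canonical toposort: [5, 0, 1, 2, 3, 4, 6]
Compare positions:
  Node 0: index 0 -> 1 (moved)
  Node 1: index 3 -> 2 (moved)
  Node 2: index 4 -> 3 (moved)
  Node 3: index 5 -> 4 (moved)
  Node 4: index 1 -> 5 (moved)
  Node 5: index 2 -> 0 (moved)
  Node 6: index 6 -> 6 (same)
Nodes that changed position: 0 1 2 3 4 5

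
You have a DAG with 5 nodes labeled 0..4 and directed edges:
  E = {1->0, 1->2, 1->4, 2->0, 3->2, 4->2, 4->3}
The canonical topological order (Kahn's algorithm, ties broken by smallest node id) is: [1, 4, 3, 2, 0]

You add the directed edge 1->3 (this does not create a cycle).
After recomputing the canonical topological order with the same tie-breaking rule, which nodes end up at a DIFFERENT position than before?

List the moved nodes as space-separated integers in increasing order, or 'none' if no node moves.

Old toposort: [1, 4, 3, 2, 0]
Added edge 1->3
Recompute Kahn (smallest-id tiebreak):
  initial in-degrees: [2, 0, 3, 2, 1]
  ready (indeg=0): [1]
  pop 1: indeg[0]->1; indeg[2]->2; indeg[3]->1; indeg[4]->0 | ready=[4] | order so far=[1]
  pop 4: indeg[2]->1; indeg[3]->0 | ready=[3] | order so far=[1, 4]
  pop 3: indeg[2]->0 | ready=[2] | order so far=[1, 4, 3]
  pop 2: indeg[0]->0 | ready=[0] | order so far=[1, 4, 3, 2]
  pop 0: no out-edges | ready=[] | order so far=[1, 4, 3, 2, 0]
New canonical toposort: [1, 4, 3, 2, 0]
Compare positions:
  Node 0: index 4 -> 4 (same)
  Node 1: index 0 -> 0 (same)
  Node 2: index 3 -> 3 (same)
  Node 3: index 2 -> 2 (same)
  Node 4: index 1 -> 1 (same)
Nodes that changed position: none

Answer: none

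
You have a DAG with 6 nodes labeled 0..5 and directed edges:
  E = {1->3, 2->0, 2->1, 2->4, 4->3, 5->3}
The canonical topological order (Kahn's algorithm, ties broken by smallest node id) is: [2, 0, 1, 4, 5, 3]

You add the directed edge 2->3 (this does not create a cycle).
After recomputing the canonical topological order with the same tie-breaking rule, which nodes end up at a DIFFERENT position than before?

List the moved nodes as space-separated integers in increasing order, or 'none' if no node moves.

Answer: none

Derivation:
Old toposort: [2, 0, 1, 4, 5, 3]
Added edge 2->3
Recompute Kahn (smallest-id tiebreak):
  initial in-degrees: [1, 1, 0, 4, 1, 0]
  ready (indeg=0): [2, 5]
  pop 2: indeg[0]->0; indeg[1]->0; indeg[3]->3; indeg[4]->0 | ready=[0, 1, 4, 5] | order so far=[2]
  pop 0: no out-edges | ready=[1, 4, 5] | order so far=[2, 0]
  pop 1: indeg[3]->2 | ready=[4, 5] | order so far=[2, 0, 1]
  pop 4: indeg[3]->1 | ready=[5] | order so far=[2, 0, 1, 4]
  pop 5: indeg[3]->0 | ready=[3] | order so far=[2, 0, 1, 4, 5]
  pop 3: no out-edges | ready=[] | order so far=[2, 0, 1, 4, 5, 3]
New canonical toposort: [2, 0, 1, 4, 5, 3]
Compare positions:
  Node 0: index 1 -> 1 (same)
  Node 1: index 2 -> 2 (same)
  Node 2: index 0 -> 0 (same)
  Node 3: index 5 -> 5 (same)
  Node 4: index 3 -> 3 (same)
  Node 5: index 4 -> 4 (same)
Nodes that changed position: none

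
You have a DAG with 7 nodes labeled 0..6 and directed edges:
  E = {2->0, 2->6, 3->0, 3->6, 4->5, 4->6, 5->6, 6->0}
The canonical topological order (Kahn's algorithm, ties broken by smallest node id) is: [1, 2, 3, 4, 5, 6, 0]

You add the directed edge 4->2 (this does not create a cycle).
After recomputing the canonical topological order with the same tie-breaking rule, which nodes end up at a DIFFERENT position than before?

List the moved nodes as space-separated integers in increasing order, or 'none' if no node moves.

Answer: 2 3 4

Derivation:
Old toposort: [1, 2, 3, 4, 5, 6, 0]
Added edge 4->2
Recompute Kahn (smallest-id tiebreak):
  initial in-degrees: [3, 0, 1, 0, 0, 1, 4]
  ready (indeg=0): [1, 3, 4]
  pop 1: no out-edges | ready=[3, 4] | order so far=[1]
  pop 3: indeg[0]->2; indeg[6]->3 | ready=[4] | order so far=[1, 3]
  pop 4: indeg[2]->0; indeg[5]->0; indeg[6]->2 | ready=[2, 5] | order so far=[1, 3, 4]
  pop 2: indeg[0]->1; indeg[6]->1 | ready=[5] | order so far=[1, 3, 4, 2]
  pop 5: indeg[6]->0 | ready=[6] | order so far=[1, 3, 4, 2, 5]
  pop 6: indeg[0]->0 | ready=[0] | order so far=[1, 3, 4, 2, 5, 6]
  pop 0: no out-edges | ready=[] | order so far=[1, 3, 4, 2, 5, 6, 0]
New canonical toposort: [1, 3, 4, 2, 5, 6, 0]
Compare positions:
  Node 0: index 6 -> 6 (same)
  Node 1: index 0 -> 0 (same)
  Node 2: index 1 -> 3 (moved)
  Node 3: index 2 -> 1 (moved)
  Node 4: index 3 -> 2 (moved)
  Node 5: index 4 -> 4 (same)
  Node 6: index 5 -> 5 (same)
Nodes that changed position: 2 3 4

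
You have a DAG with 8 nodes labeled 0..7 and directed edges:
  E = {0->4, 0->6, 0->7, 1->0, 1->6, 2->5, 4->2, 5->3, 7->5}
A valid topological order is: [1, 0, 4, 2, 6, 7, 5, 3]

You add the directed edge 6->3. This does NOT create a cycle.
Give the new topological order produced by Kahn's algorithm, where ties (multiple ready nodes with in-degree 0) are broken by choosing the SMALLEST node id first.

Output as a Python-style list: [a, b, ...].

Old toposort: [1, 0, 4, 2, 6, 7, 5, 3]
Added edge: 6->3
Position of 6 (4) < position of 3 (7). Old order still valid.
Run Kahn's algorithm (break ties by smallest node id):
  initial in-degrees: [1, 0, 1, 2, 1, 2, 2, 1]
  ready (indeg=0): [1]
  pop 1: indeg[0]->0; indeg[6]->1 | ready=[0] | order so far=[1]
  pop 0: indeg[4]->0; indeg[6]->0; indeg[7]->0 | ready=[4, 6, 7] | order so far=[1, 0]
  pop 4: indeg[2]->0 | ready=[2, 6, 7] | order so far=[1, 0, 4]
  pop 2: indeg[5]->1 | ready=[6, 7] | order so far=[1, 0, 4, 2]
  pop 6: indeg[3]->1 | ready=[7] | order so far=[1, 0, 4, 2, 6]
  pop 7: indeg[5]->0 | ready=[5] | order so far=[1, 0, 4, 2, 6, 7]
  pop 5: indeg[3]->0 | ready=[3] | order so far=[1, 0, 4, 2, 6, 7, 5]
  pop 3: no out-edges | ready=[] | order so far=[1, 0, 4, 2, 6, 7, 5, 3]
  Result: [1, 0, 4, 2, 6, 7, 5, 3]

Answer: [1, 0, 4, 2, 6, 7, 5, 3]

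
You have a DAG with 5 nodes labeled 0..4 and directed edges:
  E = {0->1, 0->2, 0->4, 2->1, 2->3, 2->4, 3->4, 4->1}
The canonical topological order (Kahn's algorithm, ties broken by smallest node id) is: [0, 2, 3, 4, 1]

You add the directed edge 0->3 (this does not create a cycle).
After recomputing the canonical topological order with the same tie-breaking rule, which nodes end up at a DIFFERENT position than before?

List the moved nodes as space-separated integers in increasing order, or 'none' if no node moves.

Old toposort: [0, 2, 3, 4, 1]
Added edge 0->3
Recompute Kahn (smallest-id tiebreak):
  initial in-degrees: [0, 3, 1, 2, 3]
  ready (indeg=0): [0]
  pop 0: indeg[1]->2; indeg[2]->0; indeg[3]->1; indeg[4]->2 | ready=[2] | order so far=[0]
  pop 2: indeg[1]->1; indeg[3]->0; indeg[4]->1 | ready=[3] | order so far=[0, 2]
  pop 3: indeg[4]->0 | ready=[4] | order so far=[0, 2, 3]
  pop 4: indeg[1]->0 | ready=[1] | order so far=[0, 2, 3, 4]
  pop 1: no out-edges | ready=[] | order so far=[0, 2, 3, 4, 1]
New canonical toposort: [0, 2, 3, 4, 1]
Compare positions:
  Node 0: index 0 -> 0 (same)
  Node 1: index 4 -> 4 (same)
  Node 2: index 1 -> 1 (same)
  Node 3: index 2 -> 2 (same)
  Node 4: index 3 -> 3 (same)
Nodes that changed position: none

Answer: none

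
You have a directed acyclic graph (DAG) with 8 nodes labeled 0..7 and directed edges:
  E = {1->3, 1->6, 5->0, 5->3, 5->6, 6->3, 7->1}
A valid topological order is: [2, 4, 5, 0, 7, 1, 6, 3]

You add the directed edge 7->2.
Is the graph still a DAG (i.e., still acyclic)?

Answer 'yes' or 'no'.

Answer: yes

Derivation:
Given toposort: [2, 4, 5, 0, 7, 1, 6, 3]
Position of 7: index 4; position of 2: index 0
New edge 7->2: backward (u after v in old order)
Backward edge: old toposort is now invalid. Check if this creates a cycle.
Does 2 already reach 7? Reachable from 2: [2]. NO -> still a DAG (reorder needed).
Still a DAG? yes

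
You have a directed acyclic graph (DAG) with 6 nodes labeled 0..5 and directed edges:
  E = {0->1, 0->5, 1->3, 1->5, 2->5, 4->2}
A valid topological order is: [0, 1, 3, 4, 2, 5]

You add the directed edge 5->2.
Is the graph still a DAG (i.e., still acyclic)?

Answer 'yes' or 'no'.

Answer: no

Derivation:
Given toposort: [0, 1, 3, 4, 2, 5]
Position of 5: index 5; position of 2: index 4
New edge 5->2: backward (u after v in old order)
Backward edge: old toposort is now invalid. Check if this creates a cycle.
Does 2 already reach 5? Reachable from 2: [2, 5]. YES -> cycle!
Still a DAG? no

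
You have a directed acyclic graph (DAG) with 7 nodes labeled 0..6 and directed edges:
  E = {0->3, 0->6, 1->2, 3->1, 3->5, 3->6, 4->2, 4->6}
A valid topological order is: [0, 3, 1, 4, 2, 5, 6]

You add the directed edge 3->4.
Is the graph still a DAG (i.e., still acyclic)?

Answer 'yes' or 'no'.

Given toposort: [0, 3, 1, 4, 2, 5, 6]
Position of 3: index 1; position of 4: index 3
New edge 3->4: forward
Forward edge: respects the existing order. Still a DAG, same toposort still valid.
Still a DAG? yes

Answer: yes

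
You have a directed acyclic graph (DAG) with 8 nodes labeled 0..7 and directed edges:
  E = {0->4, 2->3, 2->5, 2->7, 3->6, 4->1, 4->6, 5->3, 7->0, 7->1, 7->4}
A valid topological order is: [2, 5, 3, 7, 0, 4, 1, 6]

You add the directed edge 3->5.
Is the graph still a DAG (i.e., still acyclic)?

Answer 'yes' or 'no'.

Given toposort: [2, 5, 3, 7, 0, 4, 1, 6]
Position of 3: index 2; position of 5: index 1
New edge 3->5: backward (u after v in old order)
Backward edge: old toposort is now invalid. Check if this creates a cycle.
Does 5 already reach 3? Reachable from 5: [3, 5, 6]. YES -> cycle!
Still a DAG? no

Answer: no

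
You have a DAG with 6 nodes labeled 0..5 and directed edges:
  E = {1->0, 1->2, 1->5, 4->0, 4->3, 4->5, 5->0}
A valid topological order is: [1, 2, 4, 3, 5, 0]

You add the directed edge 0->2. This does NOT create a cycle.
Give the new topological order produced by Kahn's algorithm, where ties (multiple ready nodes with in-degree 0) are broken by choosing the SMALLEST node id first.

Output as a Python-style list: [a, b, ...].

Old toposort: [1, 2, 4, 3, 5, 0]
Added edge: 0->2
Position of 0 (5) > position of 2 (1). Must reorder: 0 must now come before 2.
Run Kahn's algorithm (break ties by smallest node id):
  initial in-degrees: [3, 0, 2, 1, 0, 2]
  ready (indeg=0): [1, 4]
  pop 1: indeg[0]->2; indeg[2]->1; indeg[5]->1 | ready=[4] | order so far=[1]
  pop 4: indeg[0]->1; indeg[3]->0; indeg[5]->0 | ready=[3, 5] | order so far=[1, 4]
  pop 3: no out-edges | ready=[5] | order so far=[1, 4, 3]
  pop 5: indeg[0]->0 | ready=[0] | order so far=[1, 4, 3, 5]
  pop 0: indeg[2]->0 | ready=[2] | order so far=[1, 4, 3, 5, 0]
  pop 2: no out-edges | ready=[] | order so far=[1, 4, 3, 5, 0, 2]
  Result: [1, 4, 3, 5, 0, 2]

Answer: [1, 4, 3, 5, 0, 2]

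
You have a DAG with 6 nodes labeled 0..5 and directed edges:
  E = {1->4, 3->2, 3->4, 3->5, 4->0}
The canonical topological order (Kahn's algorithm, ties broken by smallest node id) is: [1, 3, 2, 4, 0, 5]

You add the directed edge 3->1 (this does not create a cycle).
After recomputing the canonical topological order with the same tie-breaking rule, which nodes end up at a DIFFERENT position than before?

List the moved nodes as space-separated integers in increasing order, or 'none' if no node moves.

Old toposort: [1, 3, 2, 4, 0, 5]
Added edge 3->1
Recompute Kahn (smallest-id tiebreak):
  initial in-degrees: [1, 1, 1, 0, 2, 1]
  ready (indeg=0): [3]
  pop 3: indeg[1]->0; indeg[2]->0; indeg[4]->1; indeg[5]->0 | ready=[1, 2, 5] | order so far=[3]
  pop 1: indeg[4]->0 | ready=[2, 4, 5] | order so far=[3, 1]
  pop 2: no out-edges | ready=[4, 5] | order so far=[3, 1, 2]
  pop 4: indeg[0]->0 | ready=[0, 5] | order so far=[3, 1, 2, 4]
  pop 0: no out-edges | ready=[5] | order so far=[3, 1, 2, 4, 0]
  pop 5: no out-edges | ready=[] | order so far=[3, 1, 2, 4, 0, 5]
New canonical toposort: [3, 1, 2, 4, 0, 5]
Compare positions:
  Node 0: index 4 -> 4 (same)
  Node 1: index 0 -> 1 (moved)
  Node 2: index 2 -> 2 (same)
  Node 3: index 1 -> 0 (moved)
  Node 4: index 3 -> 3 (same)
  Node 5: index 5 -> 5 (same)
Nodes that changed position: 1 3

Answer: 1 3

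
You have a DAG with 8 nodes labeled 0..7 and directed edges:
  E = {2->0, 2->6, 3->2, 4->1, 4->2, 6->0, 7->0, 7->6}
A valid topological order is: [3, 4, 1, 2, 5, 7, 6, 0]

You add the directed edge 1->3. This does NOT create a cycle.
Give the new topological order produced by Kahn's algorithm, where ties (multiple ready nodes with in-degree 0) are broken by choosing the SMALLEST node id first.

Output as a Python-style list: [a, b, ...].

Answer: [4, 1, 3, 2, 5, 7, 6, 0]

Derivation:
Old toposort: [3, 4, 1, 2, 5, 7, 6, 0]
Added edge: 1->3
Position of 1 (2) > position of 3 (0). Must reorder: 1 must now come before 3.
Run Kahn's algorithm (break ties by smallest node id):
  initial in-degrees: [3, 1, 2, 1, 0, 0, 2, 0]
  ready (indeg=0): [4, 5, 7]
  pop 4: indeg[1]->0; indeg[2]->1 | ready=[1, 5, 7] | order so far=[4]
  pop 1: indeg[3]->0 | ready=[3, 5, 7] | order so far=[4, 1]
  pop 3: indeg[2]->0 | ready=[2, 5, 7] | order so far=[4, 1, 3]
  pop 2: indeg[0]->2; indeg[6]->1 | ready=[5, 7] | order so far=[4, 1, 3, 2]
  pop 5: no out-edges | ready=[7] | order so far=[4, 1, 3, 2, 5]
  pop 7: indeg[0]->1; indeg[6]->0 | ready=[6] | order so far=[4, 1, 3, 2, 5, 7]
  pop 6: indeg[0]->0 | ready=[0] | order so far=[4, 1, 3, 2, 5, 7, 6]
  pop 0: no out-edges | ready=[] | order so far=[4, 1, 3, 2, 5, 7, 6, 0]
  Result: [4, 1, 3, 2, 5, 7, 6, 0]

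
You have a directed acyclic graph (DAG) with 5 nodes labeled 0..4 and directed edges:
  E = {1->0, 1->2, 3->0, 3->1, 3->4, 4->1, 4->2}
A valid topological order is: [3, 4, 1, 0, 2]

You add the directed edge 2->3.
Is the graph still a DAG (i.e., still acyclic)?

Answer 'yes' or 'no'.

Given toposort: [3, 4, 1, 0, 2]
Position of 2: index 4; position of 3: index 0
New edge 2->3: backward (u after v in old order)
Backward edge: old toposort is now invalid. Check if this creates a cycle.
Does 3 already reach 2? Reachable from 3: [0, 1, 2, 3, 4]. YES -> cycle!
Still a DAG? no

Answer: no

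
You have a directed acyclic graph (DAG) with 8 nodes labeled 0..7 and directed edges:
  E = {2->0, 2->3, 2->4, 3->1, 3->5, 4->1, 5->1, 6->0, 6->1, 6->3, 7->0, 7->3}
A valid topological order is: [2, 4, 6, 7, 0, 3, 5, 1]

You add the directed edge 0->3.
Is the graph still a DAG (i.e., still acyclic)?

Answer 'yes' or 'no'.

Given toposort: [2, 4, 6, 7, 0, 3, 5, 1]
Position of 0: index 4; position of 3: index 5
New edge 0->3: forward
Forward edge: respects the existing order. Still a DAG, same toposort still valid.
Still a DAG? yes

Answer: yes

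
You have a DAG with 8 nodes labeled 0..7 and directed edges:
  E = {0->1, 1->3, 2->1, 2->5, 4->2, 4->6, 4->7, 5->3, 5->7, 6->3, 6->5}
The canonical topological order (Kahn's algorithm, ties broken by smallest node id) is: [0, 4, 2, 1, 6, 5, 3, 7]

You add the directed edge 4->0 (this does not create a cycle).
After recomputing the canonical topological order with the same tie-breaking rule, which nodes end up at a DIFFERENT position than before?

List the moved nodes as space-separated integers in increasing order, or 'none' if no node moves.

Answer: 0 4

Derivation:
Old toposort: [0, 4, 2, 1, 6, 5, 3, 7]
Added edge 4->0
Recompute Kahn (smallest-id tiebreak):
  initial in-degrees: [1, 2, 1, 3, 0, 2, 1, 2]
  ready (indeg=0): [4]
  pop 4: indeg[0]->0; indeg[2]->0; indeg[6]->0; indeg[7]->1 | ready=[0, 2, 6] | order so far=[4]
  pop 0: indeg[1]->1 | ready=[2, 6] | order so far=[4, 0]
  pop 2: indeg[1]->0; indeg[5]->1 | ready=[1, 6] | order so far=[4, 0, 2]
  pop 1: indeg[3]->2 | ready=[6] | order so far=[4, 0, 2, 1]
  pop 6: indeg[3]->1; indeg[5]->0 | ready=[5] | order so far=[4, 0, 2, 1, 6]
  pop 5: indeg[3]->0; indeg[7]->0 | ready=[3, 7] | order so far=[4, 0, 2, 1, 6, 5]
  pop 3: no out-edges | ready=[7] | order so far=[4, 0, 2, 1, 6, 5, 3]
  pop 7: no out-edges | ready=[] | order so far=[4, 0, 2, 1, 6, 5, 3, 7]
New canonical toposort: [4, 0, 2, 1, 6, 5, 3, 7]
Compare positions:
  Node 0: index 0 -> 1 (moved)
  Node 1: index 3 -> 3 (same)
  Node 2: index 2 -> 2 (same)
  Node 3: index 6 -> 6 (same)
  Node 4: index 1 -> 0 (moved)
  Node 5: index 5 -> 5 (same)
  Node 6: index 4 -> 4 (same)
  Node 7: index 7 -> 7 (same)
Nodes that changed position: 0 4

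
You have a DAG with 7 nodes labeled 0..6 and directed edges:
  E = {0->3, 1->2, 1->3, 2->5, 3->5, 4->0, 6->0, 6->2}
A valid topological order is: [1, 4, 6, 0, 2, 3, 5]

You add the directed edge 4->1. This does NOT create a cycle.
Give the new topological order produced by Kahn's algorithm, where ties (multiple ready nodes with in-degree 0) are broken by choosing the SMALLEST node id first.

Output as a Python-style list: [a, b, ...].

Answer: [4, 1, 6, 0, 2, 3, 5]

Derivation:
Old toposort: [1, 4, 6, 0, 2, 3, 5]
Added edge: 4->1
Position of 4 (1) > position of 1 (0). Must reorder: 4 must now come before 1.
Run Kahn's algorithm (break ties by smallest node id):
  initial in-degrees: [2, 1, 2, 2, 0, 2, 0]
  ready (indeg=0): [4, 6]
  pop 4: indeg[0]->1; indeg[1]->0 | ready=[1, 6] | order so far=[4]
  pop 1: indeg[2]->1; indeg[3]->1 | ready=[6] | order so far=[4, 1]
  pop 6: indeg[0]->0; indeg[2]->0 | ready=[0, 2] | order so far=[4, 1, 6]
  pop 0: indeg[3]->0 | ready=[2, 3] | order so far=[4, 1, 6, 0]
  pop 2: indeg[5]->1 | ready=[3] | order so far=[4, 1, 6, 0, 2]
  pop 3: indeg[5]->0 | ready=[5] | order so far=[4, 1, 6, 0, 2, 3]
  pop 5: no out-edges | ready=[] | order so far=[4, 1, 6, 0, 2, 3, 5]
  Result: [4, 1, 6, 0, 2, 3, 5]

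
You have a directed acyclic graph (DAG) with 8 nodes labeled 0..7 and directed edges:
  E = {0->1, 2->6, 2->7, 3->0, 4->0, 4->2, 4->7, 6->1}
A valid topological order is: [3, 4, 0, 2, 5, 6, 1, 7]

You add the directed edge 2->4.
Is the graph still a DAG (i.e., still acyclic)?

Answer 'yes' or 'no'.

Answer: no

Derivation:
Given toposort: [3, 4, 0, 2, 5, 6, 1, 7]
Position of 2: index 3; position of 4: index 1
New edge 2->4: backward (u after v in old order)
Backward edge: old toposort is now invalid. Check if this creates a cycle.
Does 4 already reach 2? Reachable from 4: [0, 1, 2, 4, 6, 7]. YES -> cycle!
Still a DAG? no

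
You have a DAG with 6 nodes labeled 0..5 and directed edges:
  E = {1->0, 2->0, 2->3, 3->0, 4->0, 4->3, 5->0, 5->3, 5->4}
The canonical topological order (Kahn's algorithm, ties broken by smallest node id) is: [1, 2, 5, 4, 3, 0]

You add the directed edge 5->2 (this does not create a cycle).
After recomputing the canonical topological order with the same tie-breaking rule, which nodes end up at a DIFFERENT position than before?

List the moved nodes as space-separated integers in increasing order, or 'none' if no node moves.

Old toposort: [1, 2, 5, 4, 3, 0]
Added edge 5->2
Recompute Kahn (smallest-id tiebreak):
  initial in-degrees: [5, 0, 1, 3, 1, 0]
  ready (indeg=0): [1, 5]
  pop 1: indeg[0]->4 | ready=[5] | order so far=[1]
  pop 5: indeg[0]->3; indeg[2]->0; indeg[3]->2; indeg[4]->0 | ready=[2, 4] | order so far=[1, 5]
  pop 2: indeg[0]->2; indeg[3]->1 | ready=[4] | order so far=[1, 5, 2]
  pop 4: indeg[0]->1; indeg[3]->0 | ready=[3] | order so far=[1, 5, 2, 4]
  pop 3: indeg[0]->0 | ready=[0] | order so far=[1, 5, 2, 4, 3]
  pop 0: no out-edges | ready=[] | order so far=[1, 5, 2, 4, 3, 0]
New canonical toposort: [1, 5, 2, 4, 3, 0]
Compare positions:
  Node 0: index 5 -> 5 (same)
  Node 1: index 0 -> 0 (same)
  Node 2: index 1 -> 2 (moved)
  Node 3: index 4 -> 4 (same)
  Node 4: index 3 -> 3 (same)
  Node 5: index 2 -> 1 (moved)
Nodes that changed position: 2 5

Answer: 2 5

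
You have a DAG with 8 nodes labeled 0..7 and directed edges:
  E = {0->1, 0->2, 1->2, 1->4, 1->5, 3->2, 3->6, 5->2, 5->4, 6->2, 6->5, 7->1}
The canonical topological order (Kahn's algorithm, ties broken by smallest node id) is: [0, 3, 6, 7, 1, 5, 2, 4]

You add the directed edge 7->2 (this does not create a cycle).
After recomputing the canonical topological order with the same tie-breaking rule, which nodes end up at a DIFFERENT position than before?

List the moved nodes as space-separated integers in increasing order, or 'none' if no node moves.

Answer: none

Derivation:
Old toposort: [0, 3, 6, 7, 1, 5, 2, 4]
Added edge 7->2
Recompute Kahn (smallest-id tiebreak):
  initial in-degrees: [0, 2, 6, 0, 2, 2, 1, 0]
  ready (indeg=0): [0, 3, 7]
  pop 0: indeg[1]->1; indeg[2]->5 | ready=[3, 7] | order so far=[0]
  pop 3: indeg[2]->4; indeg[6]->0 | ready=[6, 7] | order so far=[0, 3]
  pop 6: indeg[2]->3; indeg[5]->1 | ready=[7] | order so far=[0, 3, 6]
  pop 7: indeg[1]->0; indeg[2]->2 | ready=[1] | order so far=[0, 3, 6, 7]
  pop 1: indeg[2]->1; indeg[4]->1; indeg[5]->0 | ready=[5] | order so far=[0, 3, 6, 7, 1]
  pop 5: indeg[2]->0; indeg[4]->0 | ready=[2, 4] | order so far=[0, 3, 6, 7, 1, 5]
  pop 2: no out-edges | ready=[4] | order so far=[0, 3, 6, 7, 1, 5, 2]
  pop 4: no out-edges | ready=[] | order so far=[0, 3, 6, 7, 1, 5, 2, 4]
New canonical toposort: [0, 3, 6, 7, 1, 5, 2, 4]
Compare positions:
  Node 0: index 0 -> 0 (same)
  Node 1: index 4 -> 4 (same)
  Node 2: index 6 -> 6 (same)
  Node 3: index 1 -> 1 (same)
  Node 4: index 7 -> 7 (same)
  Node 5: index 5 -> 5 (same)
  Node 6: index 2 -> 2 (same)
  Node 7: index 3 -> 3 (same)
Nodes that changed position: none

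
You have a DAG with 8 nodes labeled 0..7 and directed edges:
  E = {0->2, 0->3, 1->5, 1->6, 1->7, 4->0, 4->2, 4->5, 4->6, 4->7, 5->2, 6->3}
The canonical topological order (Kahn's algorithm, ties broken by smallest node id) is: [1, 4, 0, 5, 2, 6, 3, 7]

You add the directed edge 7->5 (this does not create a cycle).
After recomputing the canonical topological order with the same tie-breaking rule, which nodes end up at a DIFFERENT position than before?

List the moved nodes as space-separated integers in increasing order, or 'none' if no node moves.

Old toposort: [1, 4, 0, 5, 2, 6, 3, 7]
Added edge 7->5
Recompute Kahn (smallest-id tiebreak):
  initial in-degrees: [1, 0, 3, 2, 0, 3, 2, 2]
  ready (indeg=0): [1, 4]
  pop 1: indeg[5]->2; indeg[6]->1; indeg[7]->1 | ready=[4] | order so far=[1]
  pop 4: indeg[0]->0; indeg[2]->2; indeg[5]->1; indeg[6]->0; indeg[7]->0 | ready=[0, 6, 7] | order so far=[1, 4]
  pop 0: indeg[2]->1; indeg[3]->1 | ready=[6, 7] | order so far=[1, 4, 0]
  pop 6: indeg[3]->0 | ready=[3, 7] | order so far=[1, 4, 0, 6]
  pop 3: no out-edges | ready=[7] | order so far=[1, 4, 0, 6, 3]
  pop 7: indeg[5]->0 | ready=[5] | order so far=[1, 4, 0, 6, 3, 7]
  pop 5: indeg[2]->0 | ready=[2] | order so far=[1, 4, 0, 6, 3, 7, 5]
  pop 2: no out-edges | ready=[] | order so far=[1, 4, 0, 6, 3, 7, 5, 2]
New canonical toposort: [1, 4, 0, 6, 3, 7, 5, 2]
Compare positions:
  Node 0: index 2 -> 2 (same)
  Node 1: index 0 -> 0 (same)
  Node 2: index 4 -> 7 (moved)
  Node 3: index 6 -> 4 (moved)
  Node 4: index 1 -> 1 (same)
  Node 5: index 3 -> 6 (moved)
  Node 6: index 5 -> 3 (moved)
  Node 7: index 7 -> 5 (moved)
Nodes that changed position: 2 3 5 6 7

Answer: 2 3 5 6 7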